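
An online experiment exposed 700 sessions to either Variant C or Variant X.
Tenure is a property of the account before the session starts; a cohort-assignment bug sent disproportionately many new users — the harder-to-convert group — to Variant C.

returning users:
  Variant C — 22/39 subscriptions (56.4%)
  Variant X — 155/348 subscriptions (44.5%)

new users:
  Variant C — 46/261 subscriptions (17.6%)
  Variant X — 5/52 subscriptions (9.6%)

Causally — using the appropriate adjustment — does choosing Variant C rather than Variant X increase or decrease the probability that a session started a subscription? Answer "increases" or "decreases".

increases

Variant C is higher inside every user tenure stratum but Variant X is higher in aggregate. Whether to stratify depends on how user tenure relates to the variant.
User tenure satisfies the back-door criterion: it is not a descendant of the variant, and it blocks the spurious path from variant to outcome. Adjusting for it (i.e., using the within-user tenure rates) gives the causal effect.
Within each level — returning users: 56.4% vs 44.5%; new users: 17.6% vs 9.6% — Variant C is higher every time.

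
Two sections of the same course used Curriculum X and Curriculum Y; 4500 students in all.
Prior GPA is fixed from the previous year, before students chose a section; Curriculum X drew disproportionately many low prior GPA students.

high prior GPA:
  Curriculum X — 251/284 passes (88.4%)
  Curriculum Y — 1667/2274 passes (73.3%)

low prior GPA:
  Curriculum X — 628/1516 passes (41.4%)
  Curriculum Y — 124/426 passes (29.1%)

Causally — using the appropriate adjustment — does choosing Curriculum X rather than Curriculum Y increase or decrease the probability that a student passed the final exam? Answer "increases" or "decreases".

Curriculum X is higher inside every prior GPA band stratum but Curriculum Y is higher in aggregate. Whether to stratify depends on how prior GPA band relates to the teaching method.
Prior GPA band is set before the teaching method has any effect — it is not caused by the teaching method — and it independently drives the outcome. That makes it a confounder, so the causal comparison is within prior GPA band levels.
Within each level — high prior GPA: 88.4% vs 73.3%; low prior GPA: 41.4% vs 29.1% — Curriculum X is higher every time.

increases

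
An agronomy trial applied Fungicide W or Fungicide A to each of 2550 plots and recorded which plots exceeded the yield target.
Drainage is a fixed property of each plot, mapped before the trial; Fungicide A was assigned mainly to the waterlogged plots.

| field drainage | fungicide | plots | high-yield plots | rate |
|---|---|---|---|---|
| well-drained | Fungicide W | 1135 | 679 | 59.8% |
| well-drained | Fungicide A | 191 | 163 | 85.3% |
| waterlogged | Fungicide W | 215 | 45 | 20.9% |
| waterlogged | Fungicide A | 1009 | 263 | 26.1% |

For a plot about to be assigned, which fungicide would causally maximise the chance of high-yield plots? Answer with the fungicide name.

Fungicide A

The field drainage-specific comparison favours Fungicide A throughout, but the pooled figures favour Fungicide W. The question is whether to condition on field drainage.
Field drainage differs across fungicides for reasons unrelated to any effect of the fungicide itself, and it separately predicts the outcome — a classic confounder. We must compare within field drainage levels.
Within each level — well-drained: 59.8% vs 85.3%; waterlogged: 20.9% vs 26.1% — Fungicide A is higher every time.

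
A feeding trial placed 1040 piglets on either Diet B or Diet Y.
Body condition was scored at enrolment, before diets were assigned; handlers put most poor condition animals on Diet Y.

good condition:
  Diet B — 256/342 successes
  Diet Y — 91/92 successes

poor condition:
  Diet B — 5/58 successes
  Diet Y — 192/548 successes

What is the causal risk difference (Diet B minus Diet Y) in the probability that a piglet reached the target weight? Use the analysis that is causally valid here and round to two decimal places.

The starting body condition-specific comparison favours Diet Y throughout, but the pooled figures favour Diet B. The question is whether to condition on starting body condition.
Starting body condition satisfies the back-door criterion: it is not a descendant of the diet, and it blocks the spurious path from diet to outcome. Adjusting for it (i.e., using the within-starting body condition rates) gives the causal effect.
Adjusting over the population distribution of starting body condition: 0.417·(0.749−0.989) + 0.583·(0.086−0.350) = -0.254.

-0.25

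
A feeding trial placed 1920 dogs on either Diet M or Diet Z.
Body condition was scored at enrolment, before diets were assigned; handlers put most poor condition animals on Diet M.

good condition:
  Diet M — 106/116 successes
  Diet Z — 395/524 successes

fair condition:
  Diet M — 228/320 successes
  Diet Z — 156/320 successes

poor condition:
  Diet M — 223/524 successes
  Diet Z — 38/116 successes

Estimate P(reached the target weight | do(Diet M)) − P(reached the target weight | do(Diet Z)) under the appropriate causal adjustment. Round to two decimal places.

+0.16

Here starting body condition is a common cause — it drives both which diet a case falls under and the outcome. The crude comparison mixes populations; the stratum-specific rates are the causally relevant ones.
Adjusting over the population distribution of starting body condition: 0.333·(0.914−0.754) + 0.333·(0.713−0.487) + 0.333·(0.426−0.328) = +0.161.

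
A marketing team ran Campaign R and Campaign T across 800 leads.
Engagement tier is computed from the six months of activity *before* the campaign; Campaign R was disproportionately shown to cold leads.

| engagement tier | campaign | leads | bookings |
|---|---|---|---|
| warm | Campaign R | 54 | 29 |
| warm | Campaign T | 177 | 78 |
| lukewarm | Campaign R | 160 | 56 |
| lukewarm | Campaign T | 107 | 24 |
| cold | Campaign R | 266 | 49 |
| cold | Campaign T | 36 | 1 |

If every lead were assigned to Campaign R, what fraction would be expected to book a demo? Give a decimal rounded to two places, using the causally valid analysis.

The engagement tier-specific comparison favours Campaign R throughout, but the pooled figures favour Campaign T. The question is whether to condition on engagement tier.
Engagement tier differs across campaigns for reasons unrelated to any effect of the campaign itself, and it separately predicts the outcome — a classic confounder. We must compare within engagement tier levels.
Standardising Campaign R to the population engagement tier mix: 0.289·29/54 + 0.334·56/160 + 0.378·49/266 = 0.341.

0.34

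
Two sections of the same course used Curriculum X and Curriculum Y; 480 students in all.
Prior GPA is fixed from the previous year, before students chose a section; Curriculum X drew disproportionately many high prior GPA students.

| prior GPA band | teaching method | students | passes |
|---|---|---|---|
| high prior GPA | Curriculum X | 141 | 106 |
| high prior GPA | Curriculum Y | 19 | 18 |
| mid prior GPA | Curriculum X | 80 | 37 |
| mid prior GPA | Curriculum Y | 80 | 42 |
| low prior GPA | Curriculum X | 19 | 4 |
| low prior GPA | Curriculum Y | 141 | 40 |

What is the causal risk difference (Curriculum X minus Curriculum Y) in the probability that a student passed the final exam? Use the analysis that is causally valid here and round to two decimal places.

The stratified and pooled comparisons disagree (Curriculum Y wins within each prior GPA band; Curriculum X wins overall), so the answer turns on the causal role of prior GPA band.
Prior GPA band satisfies the back-door criterion: it is not a descendant of the teaching method, and it blocks the spurious path from teaching method to outcome. Adjusting for it (i.e., using the within-prior GPA band rates) gives the causal effect.
Adjusting over the population distribution of prior GPA band: 0.333·(0.752−0.947) + 0.333·(0.463−0.525) + 0.333·(0.211−0.284) = -0.110.

-0.11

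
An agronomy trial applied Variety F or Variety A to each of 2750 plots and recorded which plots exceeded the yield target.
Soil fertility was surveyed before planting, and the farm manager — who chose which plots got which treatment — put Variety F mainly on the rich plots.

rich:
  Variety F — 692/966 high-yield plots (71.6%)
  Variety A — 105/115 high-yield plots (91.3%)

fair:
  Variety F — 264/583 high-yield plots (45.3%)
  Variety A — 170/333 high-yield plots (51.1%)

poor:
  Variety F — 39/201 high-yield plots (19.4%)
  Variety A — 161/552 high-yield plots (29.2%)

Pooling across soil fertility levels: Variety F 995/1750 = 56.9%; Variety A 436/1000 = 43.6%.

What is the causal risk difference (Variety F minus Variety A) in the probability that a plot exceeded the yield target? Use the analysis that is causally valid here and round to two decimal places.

-0.12

Soil fertility satisfies the back-door criterion: it is not a descendant of the variety, and it blocks the spurious path from variety to outcome. Adjusting for it (i.e., using the within-soil fertility rates) gives the causal effect.
Adjusting over the population distribution of soil fertility: 0.393·(0.716−0.913) + 0.333·(0.453−0.511) + 0.274·(0.194−0.292) = -0.123.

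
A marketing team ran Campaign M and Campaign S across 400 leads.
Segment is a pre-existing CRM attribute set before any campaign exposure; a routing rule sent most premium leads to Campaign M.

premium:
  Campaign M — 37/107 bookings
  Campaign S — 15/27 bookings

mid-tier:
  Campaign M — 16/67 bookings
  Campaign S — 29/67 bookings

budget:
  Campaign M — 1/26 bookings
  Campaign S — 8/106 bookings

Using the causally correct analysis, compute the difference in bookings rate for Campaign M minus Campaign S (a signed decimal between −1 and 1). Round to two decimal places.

Campaign S is higher inside every customer segment stratum but Campaign M is higher in aggregate. Whether to stratify depends on how customer segment relates to the campaign.
The imbalance in customer segment arose from how leads were allocated, not from anything the campaign did; and customer segment independently affects the outcome. The pooled gap is confounded — condition on customer segment.
Adjusting over the population distribution of customer segment: 0.335·(0.346−0.556) + 0.335·(0.239−0.433) + 0.330·(0.038−0.075) = -0.147.

-0.15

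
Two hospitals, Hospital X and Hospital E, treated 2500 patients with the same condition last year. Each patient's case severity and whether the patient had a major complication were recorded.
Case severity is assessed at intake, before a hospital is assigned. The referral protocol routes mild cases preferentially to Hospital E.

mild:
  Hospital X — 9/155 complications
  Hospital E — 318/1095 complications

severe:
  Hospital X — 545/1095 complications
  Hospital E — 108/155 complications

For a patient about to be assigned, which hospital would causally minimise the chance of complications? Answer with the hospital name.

The stratified and pooled comparisons disagree (Hospital X wins within each case severity; Hospital E wins overall), so the answer turns on the causal role of case severity.
Nothing the hospital does changes case severity; the imbalance is an allocation artefact. With case severity also predicting the outcome, the pooled figure is confounded, and the within-stratum comparison is the causal one.
Within each level — mild: 5.8% vs 29.0%; severe: 49.8% vs 69.7% — Hospital X is lower every time.

Hospital X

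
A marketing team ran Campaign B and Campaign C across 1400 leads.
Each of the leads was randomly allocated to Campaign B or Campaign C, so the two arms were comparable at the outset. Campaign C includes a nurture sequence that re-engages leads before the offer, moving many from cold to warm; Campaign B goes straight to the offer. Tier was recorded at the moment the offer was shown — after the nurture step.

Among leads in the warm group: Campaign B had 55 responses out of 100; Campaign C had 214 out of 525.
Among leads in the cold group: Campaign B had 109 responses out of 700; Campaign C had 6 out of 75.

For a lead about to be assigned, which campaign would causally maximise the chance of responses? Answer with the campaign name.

The stratified and pooled comparisons disagree (Campaign B wins within each engagement tier; Campaign C wins overall), so the answer turns on the causal role of engagement tier.
Engagement tier is downstream of the campaign. One should not condition on a consequence of treatment, so the overall rates are the right comparison.
Pooled: Campaign B 20.5% vs Campaign C 36.7%; Campaign C is higher overall.

Campaign C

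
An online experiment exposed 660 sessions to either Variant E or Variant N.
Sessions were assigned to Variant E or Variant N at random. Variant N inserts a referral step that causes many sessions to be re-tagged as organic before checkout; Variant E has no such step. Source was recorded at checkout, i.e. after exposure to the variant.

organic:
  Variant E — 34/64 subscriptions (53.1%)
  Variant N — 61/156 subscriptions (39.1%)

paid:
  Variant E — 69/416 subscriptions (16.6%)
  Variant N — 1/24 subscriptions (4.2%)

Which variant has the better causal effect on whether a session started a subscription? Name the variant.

Variant N

Traffic source lies on the pathway variant → traffic source → outcome, so adjusting for it blocks the indirect effect. For the total causal effect of variant, use the unadjusted pooled rates.
Pooled: Variant E 21.5% vs Variant N 34.4%; Variant N is higher overall.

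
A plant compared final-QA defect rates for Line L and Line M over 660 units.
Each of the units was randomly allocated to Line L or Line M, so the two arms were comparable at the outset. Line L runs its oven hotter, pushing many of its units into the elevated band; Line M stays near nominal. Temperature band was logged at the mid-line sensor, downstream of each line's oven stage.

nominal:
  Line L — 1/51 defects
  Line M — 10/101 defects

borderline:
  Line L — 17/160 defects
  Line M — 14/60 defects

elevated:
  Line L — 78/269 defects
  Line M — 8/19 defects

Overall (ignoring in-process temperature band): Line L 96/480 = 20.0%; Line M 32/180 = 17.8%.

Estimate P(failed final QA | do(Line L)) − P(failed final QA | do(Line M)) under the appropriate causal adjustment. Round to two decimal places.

In-process temperature band here is a post-treatment variable shaped by the line; conditioning on it would introduce bias rather than remove it. The overall comparison is the causal one.
The causal difference is the pooled difference: 0.200 − 0.178 = +0.022.

+0.02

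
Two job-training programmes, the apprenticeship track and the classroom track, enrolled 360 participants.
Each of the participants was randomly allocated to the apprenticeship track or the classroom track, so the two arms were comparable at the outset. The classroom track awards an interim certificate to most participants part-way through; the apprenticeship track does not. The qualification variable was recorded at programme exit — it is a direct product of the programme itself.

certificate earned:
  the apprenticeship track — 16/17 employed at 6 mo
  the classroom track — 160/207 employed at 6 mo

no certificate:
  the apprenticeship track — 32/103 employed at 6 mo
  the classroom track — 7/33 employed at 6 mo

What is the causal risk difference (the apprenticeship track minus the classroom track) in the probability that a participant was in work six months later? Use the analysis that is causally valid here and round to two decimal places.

-0.30

Because the programme influences qualification attained during the programme, qualification attained during the programme is a post-treatment mediator, not a confounder. Stratifying on it would bias the estimate; the causal effect is the crude pooled difference.
The causal difference is the pooled difference: 0.400 − 0.696 = -0.296.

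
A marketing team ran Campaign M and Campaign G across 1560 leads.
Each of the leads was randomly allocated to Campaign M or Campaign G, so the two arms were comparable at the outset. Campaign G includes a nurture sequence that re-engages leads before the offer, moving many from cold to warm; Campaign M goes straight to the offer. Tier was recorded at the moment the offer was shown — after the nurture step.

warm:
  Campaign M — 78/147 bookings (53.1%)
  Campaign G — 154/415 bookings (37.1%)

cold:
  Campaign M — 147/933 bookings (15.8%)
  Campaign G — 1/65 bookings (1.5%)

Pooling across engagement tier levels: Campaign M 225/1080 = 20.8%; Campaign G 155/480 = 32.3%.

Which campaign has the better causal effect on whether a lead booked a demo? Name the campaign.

Campaign G

Engagement tier lies on the pathway campaign → engagement tier → outcome, so adjusting for it blocks the indirect effect. For the total causal effect of campaign, use the unadjusted pooled rates.
Pooled: Campaign M 20.8% vs Campaign G 32.3%; Campaign G is higher overall.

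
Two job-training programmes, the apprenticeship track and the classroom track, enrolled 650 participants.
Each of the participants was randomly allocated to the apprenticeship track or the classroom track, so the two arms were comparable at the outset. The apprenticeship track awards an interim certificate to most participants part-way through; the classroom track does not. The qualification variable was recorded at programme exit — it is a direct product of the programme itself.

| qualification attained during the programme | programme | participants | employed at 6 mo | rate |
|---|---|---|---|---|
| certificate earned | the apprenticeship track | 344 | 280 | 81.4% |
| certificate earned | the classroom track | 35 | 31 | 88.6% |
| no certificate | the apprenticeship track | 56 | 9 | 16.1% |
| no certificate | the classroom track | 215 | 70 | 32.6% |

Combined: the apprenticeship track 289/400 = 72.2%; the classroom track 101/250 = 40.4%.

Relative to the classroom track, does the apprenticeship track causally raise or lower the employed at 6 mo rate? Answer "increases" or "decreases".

increases

Qualification attained during the programme is downstream of the programme. One should not condition on a consequence of treatment, so the overall rates are the right comparison.
Pooled: the apprenticeship track 72.2% vs the classroom track 40.4%; the apprenticeship track is higher overall.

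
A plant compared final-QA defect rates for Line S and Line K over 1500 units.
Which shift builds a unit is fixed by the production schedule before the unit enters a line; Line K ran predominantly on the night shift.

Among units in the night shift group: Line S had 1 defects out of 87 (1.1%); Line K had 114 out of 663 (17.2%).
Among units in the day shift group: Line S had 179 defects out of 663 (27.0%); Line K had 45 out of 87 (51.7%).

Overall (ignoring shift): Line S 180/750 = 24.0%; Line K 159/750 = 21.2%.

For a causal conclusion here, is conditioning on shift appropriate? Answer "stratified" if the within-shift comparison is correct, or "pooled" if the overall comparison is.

stratified

Shift is set before the line has any effect — it is not caused by the line — and it independently drives the outcome. That makes it a confounder, so the causal comparison is within shift levels.
Within each level — night shift: 1.1% vs 17.2%; day shift: 27.0% vs 51.7% — Line S is lower every time.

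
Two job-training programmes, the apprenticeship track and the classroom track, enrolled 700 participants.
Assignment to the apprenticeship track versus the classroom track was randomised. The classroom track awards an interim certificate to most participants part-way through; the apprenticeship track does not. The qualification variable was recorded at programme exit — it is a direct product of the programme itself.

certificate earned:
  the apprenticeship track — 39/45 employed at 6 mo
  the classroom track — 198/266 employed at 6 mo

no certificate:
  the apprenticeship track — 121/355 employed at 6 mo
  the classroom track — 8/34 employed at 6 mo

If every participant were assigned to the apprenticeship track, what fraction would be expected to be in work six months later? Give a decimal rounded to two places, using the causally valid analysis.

The stratified and pooled comparisons disagree (the apprenticeship track wins within each qualification attained during the programme; the classroom track wins overall), so the answer turns on the causal role of qualification attained during the programme.
The distribution of qualification attained during the programme is itself part of what the programme does — it is an intermediate outcome. Holding it fixed would remove that part of the effect; the total effect is the pooled difference.
So P(outcome | do(the apprenticeship track)) is just the pooled rate for the apprenticeship track: 160/400 = 0.400.

0.40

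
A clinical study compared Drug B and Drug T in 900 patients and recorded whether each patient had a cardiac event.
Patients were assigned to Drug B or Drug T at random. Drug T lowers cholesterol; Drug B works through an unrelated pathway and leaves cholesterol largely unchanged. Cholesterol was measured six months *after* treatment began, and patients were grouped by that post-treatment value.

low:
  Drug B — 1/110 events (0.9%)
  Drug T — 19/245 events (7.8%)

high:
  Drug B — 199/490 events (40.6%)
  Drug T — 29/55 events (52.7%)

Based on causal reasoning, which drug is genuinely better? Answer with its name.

Within every cholesterol level Drug B has the lower rate, yet pooled Drug T does — Simpson's reversal.
Cholesterol lies on the pathway drug → cholesterol → outcome, so adjusting for it blocks the indirect effect. For the total causal effect of drug, use the unadjusted pooled rates.
Pooled: Drug B 33.3% vs Drug T 16.0%; Drug T is lower overall.

Drug T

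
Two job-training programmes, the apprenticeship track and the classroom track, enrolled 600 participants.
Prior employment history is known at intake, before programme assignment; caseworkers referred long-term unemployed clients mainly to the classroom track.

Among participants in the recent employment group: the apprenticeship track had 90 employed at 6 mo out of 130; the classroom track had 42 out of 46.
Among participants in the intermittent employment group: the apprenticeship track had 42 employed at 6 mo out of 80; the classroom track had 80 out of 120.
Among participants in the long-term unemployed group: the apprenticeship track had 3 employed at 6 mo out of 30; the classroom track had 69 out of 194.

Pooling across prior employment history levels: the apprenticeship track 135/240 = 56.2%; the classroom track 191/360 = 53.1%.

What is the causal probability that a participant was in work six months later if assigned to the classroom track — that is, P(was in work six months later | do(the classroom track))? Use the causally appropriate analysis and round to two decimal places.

The stratified and pooled comparisons disagree (the classroom track wins within each prior employment history; the apprenticeship track wins overall), so the answer turns on the causal role of prior employment history.
Prior employment history satisfies the back-door criterion: it is not a descendant of the programme, and it blocks the spurious path from programme to outcome. Adjusting for it (i.e., using the within-prior employment history rates) gives the causal effect.
Standardising the classroom track to the population prior employment history mix: 0.293·42/46 + 0.333·80/120 + 0.373·69/194 = 0.623.

0.62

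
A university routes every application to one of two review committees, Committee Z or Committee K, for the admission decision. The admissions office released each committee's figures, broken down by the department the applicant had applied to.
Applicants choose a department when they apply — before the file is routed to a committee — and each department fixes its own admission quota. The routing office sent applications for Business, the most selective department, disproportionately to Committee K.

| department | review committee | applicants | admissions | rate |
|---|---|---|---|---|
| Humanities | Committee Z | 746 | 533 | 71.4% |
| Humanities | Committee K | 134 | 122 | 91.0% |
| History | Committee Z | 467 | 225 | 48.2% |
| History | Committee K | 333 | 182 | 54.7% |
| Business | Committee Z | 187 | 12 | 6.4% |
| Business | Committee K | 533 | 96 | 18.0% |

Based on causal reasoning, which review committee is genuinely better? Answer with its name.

Nothing the review committee does changes department; the imbalance is an allocation artefact. With department also predicting the outcome, the pooled figure is confounded, and the within-stratum comparison is the causal one.
Within each level — Humanities: 71.4% vs 91.0%; History: 48.2% vs 54.7%; Business: 6.4% vs 18.0% — Committee K is higher every time.

Committee K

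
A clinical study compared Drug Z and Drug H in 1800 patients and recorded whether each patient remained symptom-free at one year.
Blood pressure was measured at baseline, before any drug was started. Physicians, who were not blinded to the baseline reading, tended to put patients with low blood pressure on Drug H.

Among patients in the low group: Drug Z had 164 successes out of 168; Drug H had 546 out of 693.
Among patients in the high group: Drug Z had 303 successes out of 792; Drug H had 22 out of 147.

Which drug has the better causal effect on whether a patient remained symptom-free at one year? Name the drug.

Drug Z

The stratified and pooled comparisons disagree (Drug Z wins within each blood pressure; Drug H wins overall), so the answer turns on the causal role of blood pressure.
Since blood pressure is a pre-existing factor (not a product of the drug) and it affects the outcome on its own, it is a confounder. The stratified rates, not the pooled rate, identify the causal effect.
Within each level — low: 97.6% vs 78.8%; high: 38.3% vs 15.0% — Drug Z is higher every time.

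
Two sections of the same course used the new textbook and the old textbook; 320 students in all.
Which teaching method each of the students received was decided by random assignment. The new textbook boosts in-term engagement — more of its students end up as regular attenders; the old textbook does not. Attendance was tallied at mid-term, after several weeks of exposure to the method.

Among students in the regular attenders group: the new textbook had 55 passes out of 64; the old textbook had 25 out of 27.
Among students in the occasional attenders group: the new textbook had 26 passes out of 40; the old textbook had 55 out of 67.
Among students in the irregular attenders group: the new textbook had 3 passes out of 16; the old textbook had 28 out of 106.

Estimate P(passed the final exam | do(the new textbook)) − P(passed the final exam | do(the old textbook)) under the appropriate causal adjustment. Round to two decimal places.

+0.16

Stratifying would compare teaching methods among students the teaching methods themselves sorted into mid-term attendance groups — a form of selection on an intermediate. The unconditioned pooled rates give the total causal effect.
The causal difference is the pooled difference: 0.700 − 0.540 = +0.160.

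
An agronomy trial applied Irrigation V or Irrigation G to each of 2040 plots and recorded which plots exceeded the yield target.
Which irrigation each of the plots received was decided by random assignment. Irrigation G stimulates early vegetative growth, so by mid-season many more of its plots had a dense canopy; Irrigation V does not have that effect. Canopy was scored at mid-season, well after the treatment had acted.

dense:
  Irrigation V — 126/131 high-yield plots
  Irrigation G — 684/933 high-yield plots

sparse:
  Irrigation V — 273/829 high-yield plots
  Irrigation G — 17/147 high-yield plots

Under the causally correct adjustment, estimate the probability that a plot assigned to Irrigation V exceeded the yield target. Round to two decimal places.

Mid-season canopy is downstream of the irrigation. One should not condition on a consequence of treatment, so the overall rates are the right comparison.
So P(outcome | do(Irrigation V)) is just the pooled rate for Irrigation V: 399/960 = 0.416.

0.42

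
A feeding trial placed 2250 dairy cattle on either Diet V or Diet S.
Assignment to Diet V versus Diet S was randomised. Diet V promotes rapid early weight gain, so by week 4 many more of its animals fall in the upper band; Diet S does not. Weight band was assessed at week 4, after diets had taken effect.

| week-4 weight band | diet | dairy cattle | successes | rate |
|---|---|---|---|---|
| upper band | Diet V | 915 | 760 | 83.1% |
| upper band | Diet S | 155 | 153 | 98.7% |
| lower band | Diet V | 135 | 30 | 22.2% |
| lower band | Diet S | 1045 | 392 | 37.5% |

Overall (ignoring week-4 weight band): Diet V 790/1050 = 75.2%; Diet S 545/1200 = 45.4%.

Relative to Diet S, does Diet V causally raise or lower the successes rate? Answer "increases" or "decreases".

increases

Diet S is higher inside every week-4 weight band stratum but Diet V is higher in aggregate. Whether to stratify depends on how week-4 weight band relates to the diet.
Week-4 weight band is downstream of the diet. One should not condition on a consequence of treatment, so the overall rates are the right comparison.
Pooled: Diet V 75.2% vs Diet S 45.4%; Diet V is higher overall.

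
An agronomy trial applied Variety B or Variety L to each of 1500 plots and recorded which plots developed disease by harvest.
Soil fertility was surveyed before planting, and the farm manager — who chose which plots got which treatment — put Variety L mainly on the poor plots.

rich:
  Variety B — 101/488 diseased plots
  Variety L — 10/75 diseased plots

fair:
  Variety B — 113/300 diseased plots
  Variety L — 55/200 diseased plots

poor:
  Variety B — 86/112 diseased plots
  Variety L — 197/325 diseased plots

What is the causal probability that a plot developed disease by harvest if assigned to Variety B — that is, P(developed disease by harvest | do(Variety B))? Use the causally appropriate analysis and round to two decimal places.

0.43

Soil fertility differs across varietys for reasons unrelated to any effect of the variety itself, and it separately predicts the outcome — a classic confounder. We must compare within soil fertility levels.
Standardising Variety B to the population soil fertility mix: 0.375·101/488 + 0.333·113/300 + 0.291·86/112 = 0.427.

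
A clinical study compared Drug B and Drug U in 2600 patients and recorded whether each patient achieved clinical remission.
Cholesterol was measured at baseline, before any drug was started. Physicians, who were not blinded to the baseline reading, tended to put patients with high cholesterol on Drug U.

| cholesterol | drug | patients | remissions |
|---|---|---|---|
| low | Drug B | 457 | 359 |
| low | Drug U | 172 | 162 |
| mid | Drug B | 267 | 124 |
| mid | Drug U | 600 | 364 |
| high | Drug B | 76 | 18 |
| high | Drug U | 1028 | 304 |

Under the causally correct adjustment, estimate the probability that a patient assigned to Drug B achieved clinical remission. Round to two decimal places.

0.45

The stratified and pooled comparisons disagree (Drug U wins within each cholesterol; Drug B wins overall), so the answer turns on the causal role of cholesterol.
Since cholesterol is a pre-existing factor (not a product of the drug) and it affects the outcome on its own, it is a confounder. The stratified rates, not the pooled rate, identify the causal effect.
Standardising Drug B to the population cholesterol mix: 0.242·359/457 + 0.333·124/267 + 0.425·18/76 = 0.445.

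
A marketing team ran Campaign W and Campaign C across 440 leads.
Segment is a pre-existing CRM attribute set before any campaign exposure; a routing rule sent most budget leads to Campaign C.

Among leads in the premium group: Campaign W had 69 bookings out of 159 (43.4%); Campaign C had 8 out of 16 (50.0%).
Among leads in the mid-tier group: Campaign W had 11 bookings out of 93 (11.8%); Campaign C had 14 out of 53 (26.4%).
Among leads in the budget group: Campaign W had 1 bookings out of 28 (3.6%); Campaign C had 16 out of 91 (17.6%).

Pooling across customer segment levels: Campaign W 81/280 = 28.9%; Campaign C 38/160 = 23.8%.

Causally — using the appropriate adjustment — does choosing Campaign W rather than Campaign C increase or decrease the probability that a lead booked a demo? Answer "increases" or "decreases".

decreases

Nothing the campaign does changes customer segment; the imbalance is an allocation artefact. With customer segment also predicting the outcome, the pooled figure is confounded, and the within-stratum comparison is the causal one.
Within each level — premium: 43.4% vs 50.0%; mid-tier: 11.8% vs 26.4%; budget: 3.6% vs 17.6% — Campaign C is higher every time.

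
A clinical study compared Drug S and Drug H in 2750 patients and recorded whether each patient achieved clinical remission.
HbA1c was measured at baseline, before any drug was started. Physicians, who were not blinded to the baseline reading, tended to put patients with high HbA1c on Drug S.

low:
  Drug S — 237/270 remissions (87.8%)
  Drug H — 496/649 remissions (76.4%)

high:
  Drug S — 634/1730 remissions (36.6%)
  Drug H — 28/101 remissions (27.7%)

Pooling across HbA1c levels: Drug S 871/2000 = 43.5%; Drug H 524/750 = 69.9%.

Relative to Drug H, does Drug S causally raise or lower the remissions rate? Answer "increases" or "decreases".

increases

Drug S is higher inside every HbA1c stratum but Drug H is higher in aggregate. Whether to stratify depends on how HbA1c relates to the drug.
Since HbA1c is a pre-existing factor (not a product of the drug) and it affects the outcome on its own, it is a confounder. The stratified rates, not the pooled rate, identify the causal effect.
Within each level — low: 87.8% vs 76.4%; high: 36.6% vs 27.7% — Drug S is higher every time.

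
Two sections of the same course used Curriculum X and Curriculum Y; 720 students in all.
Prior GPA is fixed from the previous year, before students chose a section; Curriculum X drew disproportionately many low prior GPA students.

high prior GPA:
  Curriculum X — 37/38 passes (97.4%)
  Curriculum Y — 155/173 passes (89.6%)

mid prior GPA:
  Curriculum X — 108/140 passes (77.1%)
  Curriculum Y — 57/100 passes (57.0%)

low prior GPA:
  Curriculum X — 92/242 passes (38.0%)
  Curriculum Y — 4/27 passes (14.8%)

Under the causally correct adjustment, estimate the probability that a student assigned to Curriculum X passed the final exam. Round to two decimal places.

0.68

Since prior GPA band is a pre-existing factor (not a product of the teaching method) and it affects the outcome on its own, it is a confounder. The stratified rates, not the pooled rate, identify the causal effect.
Standardising Curriculum X to the population prior GPA band mix: 0.293·37/38 + 0.333·108/140 + 0.374·92/242 = 0.685.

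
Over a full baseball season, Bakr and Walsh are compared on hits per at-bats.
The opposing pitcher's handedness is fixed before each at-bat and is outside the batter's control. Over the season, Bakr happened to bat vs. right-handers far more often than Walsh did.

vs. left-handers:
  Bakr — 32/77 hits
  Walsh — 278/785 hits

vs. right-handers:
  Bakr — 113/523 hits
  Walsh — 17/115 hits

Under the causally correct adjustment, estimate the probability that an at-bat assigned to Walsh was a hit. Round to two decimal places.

Bakr is higher inside every pitcher handedness stratum but Walsh is higher in aggregate. Whether to stratify depends on how pitcher handedness relates to the player.
Pitcher handedness is set before the player has any effect — it is not caused by the player — and it independently drives the outcome. That makes it a confounder, so the causal comparison is within pitcher handedness levels.
Standardising Walsh to the population pitcher handedness mix: 0.575·278/785 + 0.425·17/115 = 0.266.

0.27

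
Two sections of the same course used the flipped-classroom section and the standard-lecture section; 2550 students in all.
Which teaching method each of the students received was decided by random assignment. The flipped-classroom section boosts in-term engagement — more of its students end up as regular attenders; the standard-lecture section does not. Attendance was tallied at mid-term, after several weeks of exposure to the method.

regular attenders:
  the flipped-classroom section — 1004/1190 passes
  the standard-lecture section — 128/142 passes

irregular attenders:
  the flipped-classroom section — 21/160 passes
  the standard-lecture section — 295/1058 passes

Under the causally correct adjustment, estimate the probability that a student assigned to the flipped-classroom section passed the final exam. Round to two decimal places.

0.76

Mid-term attendance here is a post-treatment variable shaped by the teaching method; conditioning on it would introduce bias rather than remove it. The overall comparison is the causal one.
So P(outcome | do(the flipped-classroom section)) is just the pooled rate for the flipped-classroom section: 1025/1350 = 0.759.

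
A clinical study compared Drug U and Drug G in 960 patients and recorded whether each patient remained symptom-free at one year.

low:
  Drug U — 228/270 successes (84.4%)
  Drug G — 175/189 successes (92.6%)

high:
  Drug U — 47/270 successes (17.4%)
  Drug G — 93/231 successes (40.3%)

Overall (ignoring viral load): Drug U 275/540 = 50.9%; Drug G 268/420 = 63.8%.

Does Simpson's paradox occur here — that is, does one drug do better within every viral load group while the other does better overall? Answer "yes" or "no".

no

Within each viral load level (low 84.4% vs 92.6%; high 17.4% vs 40.3%), Drug G has the higher rate every time. Pooled: 50.9% vs 63.8% — Drug G has the higher rate overall. They agree.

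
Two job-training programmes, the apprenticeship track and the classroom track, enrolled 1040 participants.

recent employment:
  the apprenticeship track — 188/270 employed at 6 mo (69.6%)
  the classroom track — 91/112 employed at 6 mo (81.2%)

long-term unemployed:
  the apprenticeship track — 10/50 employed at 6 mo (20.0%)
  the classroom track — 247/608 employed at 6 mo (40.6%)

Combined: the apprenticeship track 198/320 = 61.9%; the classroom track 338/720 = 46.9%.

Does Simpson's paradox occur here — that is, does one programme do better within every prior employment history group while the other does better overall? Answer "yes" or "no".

yes

Within each prior employment history level (recent employment 69.6% vs 81.2%; long-term unemployed 20.0% vs 40.6%), the classroom track has the higher rate every time. Pooled: 61.9% vs 46.9% — the apprenticeship track has the higher rate overall. The two comparisons disagree.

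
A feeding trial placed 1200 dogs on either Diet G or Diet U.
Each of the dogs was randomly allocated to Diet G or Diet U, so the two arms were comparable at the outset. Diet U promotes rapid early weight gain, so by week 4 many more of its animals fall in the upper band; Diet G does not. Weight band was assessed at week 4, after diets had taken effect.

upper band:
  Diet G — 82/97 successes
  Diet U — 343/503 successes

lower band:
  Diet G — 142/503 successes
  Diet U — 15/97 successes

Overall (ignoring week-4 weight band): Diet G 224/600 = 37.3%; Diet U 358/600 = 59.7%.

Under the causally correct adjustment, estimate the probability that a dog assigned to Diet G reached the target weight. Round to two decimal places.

0.37

Because the diet influences week-4 weight band, week-4 weight band is a post-treatment mediator, not a confounder. Stratifying on it would bias the estimate; the causal effect is the crude pooled difference.
So P(outcome | do(Diet G)) is just the pooled rate for Diet G: 224/600 = 0.373.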